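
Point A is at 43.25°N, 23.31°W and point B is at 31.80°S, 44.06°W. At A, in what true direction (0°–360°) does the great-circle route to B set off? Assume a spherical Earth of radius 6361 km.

N = sin Δλ·cos φ₂ = -0.3011;  D = cos φ₁ sin φ₂ − sin φ₁ cos φ₂ cos Δλ = -0.9284
initial course = atan2(N, D) = 197.97°

198.0°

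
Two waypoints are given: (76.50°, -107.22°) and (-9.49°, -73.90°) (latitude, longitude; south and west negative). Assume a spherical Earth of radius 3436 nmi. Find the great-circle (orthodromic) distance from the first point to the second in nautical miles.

Haversine: a = sin²(Δφ/2)+cos φ₁ cos φ₂ sin²(Δλ/2) = 0.48396;  σ = 2·atan2(√a,√(1−a))
σ = 88.162° → d = Rσ = 3436·1.53871 = 5287 nmi

5287 nmi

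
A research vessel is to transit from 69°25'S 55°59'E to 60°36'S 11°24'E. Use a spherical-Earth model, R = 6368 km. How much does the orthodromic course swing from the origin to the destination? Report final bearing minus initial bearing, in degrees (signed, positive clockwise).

At departure: θ₁ = atan2(sin Δλ cos φ₂, cos φ₁ sin φ₂ − sin φ₁ cos φ₂ cos Δλ) = 273.49°
At arrival: θ₂ = atan2(sin Δλ cos φ₁, −cos φ₂ sin φ₁ + sin φ₂ cos φ₁ cos Δλ) = 314.37°
Δθ = θ₂ − θ₁ = +40.9°

+40.9°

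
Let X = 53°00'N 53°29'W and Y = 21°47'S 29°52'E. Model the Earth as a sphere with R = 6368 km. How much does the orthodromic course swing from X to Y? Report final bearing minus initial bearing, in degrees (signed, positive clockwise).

Initial bearing θ₁ = atan2(sin Δλ cos φ₂, cos φ₁ sin φ₂ − sin φ₁ cos φ₂ cos Δλ) = 108.53°
Final bearing θ₂ = (initial bearing from the destination back to the start) + 180° = 142.09°
Δθ = θ₂ − θ₁ = +33.6°

+33.6°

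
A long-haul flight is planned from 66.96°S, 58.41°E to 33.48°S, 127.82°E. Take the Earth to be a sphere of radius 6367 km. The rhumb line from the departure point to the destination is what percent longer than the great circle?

Great circle: σ = 0.8989 rad → d_gc = Rσ = 5723.5 km
Rhumb: Δφ = +0.5843, Δλ = +1.2114, Δψ = +0.9698, q = Δφ/Δψ = 0.6025 → d_rh = R√(Δφ²+q²Δλ²) = 5953.2 km
Excess = (5953.2 − 5723.5) / 5723.5 = 229.7 / 5723.5 = 4.01% ≈ 4.0%

4.0%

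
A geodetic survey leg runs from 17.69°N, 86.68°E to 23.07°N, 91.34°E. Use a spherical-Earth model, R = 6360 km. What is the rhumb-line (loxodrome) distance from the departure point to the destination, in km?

Δψ = ln[tan(π/4+φ₂/2)/tan(π/4+φ₁/2)] = +0.1002;  Δφ = +0.0939 rad,  Δλ = +0.0813 rad
q = Δφ/Δψ = 0.9370
d = R·√(Δφ² + q²Δλ²) = 6360·0.12093 = 769 km

769 km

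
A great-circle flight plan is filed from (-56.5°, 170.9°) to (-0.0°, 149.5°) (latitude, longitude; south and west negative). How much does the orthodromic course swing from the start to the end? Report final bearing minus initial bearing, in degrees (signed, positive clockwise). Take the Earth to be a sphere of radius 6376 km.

At departure: θ₁ = atan2(sin Δλ cos φ₂, cos φ₁ sin φ₂ − sin φ₁ cos φ₂ cos Δλ) = 334.83°
At arrival: θ₂ = atan2(sin Δλ cos φ₁, −cos φ₂ sin φ₁ + sin φ₂ cos φ₁ cos Δλ) = 346.42°
Δθ = θ₂ − θ₁ = +11.6°

+11.6°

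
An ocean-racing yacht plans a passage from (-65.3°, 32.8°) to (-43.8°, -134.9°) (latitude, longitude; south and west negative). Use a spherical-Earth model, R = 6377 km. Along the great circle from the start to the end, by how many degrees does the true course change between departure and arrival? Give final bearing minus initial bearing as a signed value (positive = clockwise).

+165.2°

At departure: θ₁ = atan2(sin Δλ cos φ₂, cos φ₁ sin φ₂ − sin φ₁ cos φ₂ cos Δλ) = 189.39°
At arrival: θ₂ = atan2(sin Δλ cos φ₁, −cos φ₂ sin φ₁ + sin φ₂ cos φ₁ cos Δλ) = 354.58°
Δθ = θ₂ − θ₁ = +165.2°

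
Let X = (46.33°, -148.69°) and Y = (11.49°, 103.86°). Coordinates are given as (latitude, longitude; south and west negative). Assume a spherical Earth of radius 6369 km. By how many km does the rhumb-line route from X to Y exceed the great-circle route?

523 km

Great circle: cos σ = sin φ₁ sin φ₂ + cos φ₁ cos φ₂ cos Δλ,  σ = 1.6297 rad → d_gc = 10379.30 km
Rhumb line: Δψ = -0.7127, q = Δφ/Δψ = 0.8532, d_rh = R√(Δφ²+q²Δλ²) = 10901.85 km
Excess = 10901.85 − 10379.30 = 522.55 ≈ 523 km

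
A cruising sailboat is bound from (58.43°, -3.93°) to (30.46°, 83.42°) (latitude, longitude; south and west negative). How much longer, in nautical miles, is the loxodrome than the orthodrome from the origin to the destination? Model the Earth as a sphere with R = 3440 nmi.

215 nmi

Great circle: cos σ = sin φ₁ sin φ₂ + cos φ₁ cos φ₂ cos Δλ,  σ = 1.1009 rad → d_gc = 3787.2 nmi
Rhumb line: Δψ = -0.7048, q = Δφ/Δψ = 0.6926, d_rh = R√(Δφ²+q²Δλ²) = 4001.8 nmi
Excess = 4001.8 − 3787.2 = 214.6 ≈ 215 nmi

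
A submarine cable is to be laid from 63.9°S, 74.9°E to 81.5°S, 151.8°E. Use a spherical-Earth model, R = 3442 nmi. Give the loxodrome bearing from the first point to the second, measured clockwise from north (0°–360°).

Δψ = ln[tan(π/4+φ₂/2)/tan(π/4+φ₁/2)] = -1.1375
Δλ = +1.3422 rad (taken the short way round)
course = atan2(Δλ, Δψ) = 130.28°

130.3°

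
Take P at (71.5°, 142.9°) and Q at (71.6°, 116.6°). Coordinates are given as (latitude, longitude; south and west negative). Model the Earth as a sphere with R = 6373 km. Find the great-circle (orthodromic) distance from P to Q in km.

919 km

Haversine: a = sin²(Δφ/2)+cos φ₁ cos φ₂ sin²(Δλ/2) = 0.00518;  σ = 2·atan2(√a,√(1−a))
σ = 8.258° → d = Rσ = 6373·0.14413 = 919 km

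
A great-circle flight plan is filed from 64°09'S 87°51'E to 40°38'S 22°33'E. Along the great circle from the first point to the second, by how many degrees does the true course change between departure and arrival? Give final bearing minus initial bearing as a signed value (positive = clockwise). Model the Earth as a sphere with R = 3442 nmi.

+54.8°

At departure: θ₁ = atan2(sin Δλ cos φ₂, cos φ₁ sin φ₂ − sin φ₁ cos φ₂ cos Δλ) = 270.12°
At arrival: θ₂ = atan2(sin Δλ cos φ₁, −cos φ₂ sin φ₁ + sin φ₂ cos φ₁ cos Δλ) = 324.93°
Δθ = θ₂ − θ₁ = +54.8°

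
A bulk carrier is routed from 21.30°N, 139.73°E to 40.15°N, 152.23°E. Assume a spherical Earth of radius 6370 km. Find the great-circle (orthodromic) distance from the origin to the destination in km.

2406 km

cos σ = sin φ₁ sin φ₂ + cos φ₁ cos φ₂ cos Δλ
      = sin(21.30°)sin(40.15°) + cos(21.30°)cos(40.15°)cos(12.50°) = 0.9295
σ = 21.645° → d = Rσ = 6370·0.37778 = 2406 km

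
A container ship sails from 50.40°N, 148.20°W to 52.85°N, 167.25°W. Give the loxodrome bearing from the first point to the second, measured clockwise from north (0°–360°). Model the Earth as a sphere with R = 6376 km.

281.7°

Meridional parts: M(φ₁)=+1.0216, M(φ₂)=+1.0905 → ΔM = +0.0689;  Δλ = -0.3325 rad
tan C = Δλ / ΔM = -4.8255 → C = 281.71°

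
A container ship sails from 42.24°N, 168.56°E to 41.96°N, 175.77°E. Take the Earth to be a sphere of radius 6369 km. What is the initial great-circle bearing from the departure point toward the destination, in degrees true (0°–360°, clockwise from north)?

N = sin Δλ·cos φ₂ = +0.0933;  D = cos φ₁ sin φ₂ − sin φ₁ cos φ₂ cos Δλ = -0.0009
initial course = atan2(N, D) = 90.57°

90.6°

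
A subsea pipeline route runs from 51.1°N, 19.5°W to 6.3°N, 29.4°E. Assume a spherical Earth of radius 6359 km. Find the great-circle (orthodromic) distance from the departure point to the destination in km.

6691 km

Haversine: a = sin²(Δφ/2)+cos φ₁ cos φ₂ sin²(Δλ/2) = 0.25214;  σ = 2·atan2(√a,√(1−a))
σ = 60.283° → d = Rσ = 6359·1.05214 = 6691 km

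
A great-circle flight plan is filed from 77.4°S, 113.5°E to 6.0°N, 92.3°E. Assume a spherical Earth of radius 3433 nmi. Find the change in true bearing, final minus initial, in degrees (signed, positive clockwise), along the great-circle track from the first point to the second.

Initial bearing θ₁ = atan2(sin Δλ cos φ₂, cos φ₁ sin φ₂ − sin φ₁ cos φ₂ cos Δλ) = 338.81°
Final bearing θ₂ = (initial bearing from the destination back to the start) + 180° = 355.45°
Δθ = θ₂ − θ₁ = +16.6°

+16.6°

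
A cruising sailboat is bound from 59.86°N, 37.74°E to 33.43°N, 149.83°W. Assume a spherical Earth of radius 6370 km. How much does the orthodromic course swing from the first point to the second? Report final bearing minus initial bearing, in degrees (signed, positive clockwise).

+169.9°

Initial bearing θ₁ = atan2(sin Δλ cos φ₂, cos φ₁ sin φ₂ − sin φ₁ cos φ₂ cos Δλ) = 6.32°
Final bearing θ₂ = (initial bearing from the destination back to the start) + 180° = 176.20°
Δθ = θ₂ − θ₁ = +169.9°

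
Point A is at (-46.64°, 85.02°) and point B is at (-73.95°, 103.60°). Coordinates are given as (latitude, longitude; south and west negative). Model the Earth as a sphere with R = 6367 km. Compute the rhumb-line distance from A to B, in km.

Rhumb course C = atan2(Δλ, Δψ) with Δψ = ln[tan(π/4+φ₂/2)/tan(π/4+φ₁/2)] = -1.0366, Δλ = +0.3243 → C = 162.63°
d = R·|Δφ| / |cos C| = 6367·0.47665 / 0.95439 = 3180 km

3180 km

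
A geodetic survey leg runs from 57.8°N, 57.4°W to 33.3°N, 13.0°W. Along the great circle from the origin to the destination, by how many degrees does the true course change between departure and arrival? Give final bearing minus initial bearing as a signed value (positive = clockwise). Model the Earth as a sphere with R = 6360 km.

Initial bearing θ₁ = atan2(sin Δλ cos φ₂, cos φ₁ sin φ₂ − sin φ₁ cos φ₂ cos Δλ) = 109.99°
Final bearing θ₂ = (initial bearing from the destination back to the start) + 180° = 143.19°
Δθ = θ₂ − θ₁ = +33.2°

+33.2°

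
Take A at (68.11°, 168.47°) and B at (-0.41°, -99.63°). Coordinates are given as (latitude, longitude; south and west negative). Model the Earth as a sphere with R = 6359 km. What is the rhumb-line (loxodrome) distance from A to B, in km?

10605 km

Δψ = ln[tan(π/4+φ₂/2)/tan(π/4+φ₁/2)] = -1.6502;  Δφ = -1.1959 rad,  Δλ = +1.6040 rad
q = Δφ/Δψ = 0.7247
d = R·√(Δφ² + q²Δλ²) = 6359·1.66771 = 10605 km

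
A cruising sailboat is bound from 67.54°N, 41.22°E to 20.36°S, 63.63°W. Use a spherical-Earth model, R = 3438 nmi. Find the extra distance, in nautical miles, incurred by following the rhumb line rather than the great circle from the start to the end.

Great circle: cos σ = sin φ₁ sin φ₂ + cos φ₁ cos φ₂ cos Δλ,  σ = 1.9969 rad → d_gc = 6865.3 nmi
Rhumb line: Δψ = -1.9798, q = Δφ/Δψ = 0.7749, d_rh = R√(Δφ²+q²Δλ²) = 7182.4 nmi
Excess = 7182.4 − 6865.3 = 317.1 ≈ 317 nmi

317 nmi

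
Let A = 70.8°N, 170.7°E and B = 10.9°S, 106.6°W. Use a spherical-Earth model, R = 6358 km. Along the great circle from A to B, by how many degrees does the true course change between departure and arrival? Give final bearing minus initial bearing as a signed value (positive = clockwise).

At departure: θ₁ = atan2(sin Δλ cos φ₂, cos φ₁ sin φ₂ − sin φ₁ cos φ₂ cos Δλ) = 100.47°
At arrival: θ₂ = atan2(sin Δλ cos φ₁, −cos φ₂ sin φ₁ + sin φ₂ cos φ₁ cos Δλ) = 160.77°
Δθ = θ₂ − θ₁ = +60.3°

+60.3°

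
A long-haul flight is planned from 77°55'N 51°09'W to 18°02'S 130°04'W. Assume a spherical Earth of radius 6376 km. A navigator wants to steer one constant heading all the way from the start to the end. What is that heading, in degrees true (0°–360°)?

208.2°

Δψ = ln[tan(π/4+φ₂/2)/tan(π/4+φ₁/2)] = -2.5659
Δλ = -1.3774 rad (taken the short way round)
course = atan2(Δλ, Δψ) = 208.23°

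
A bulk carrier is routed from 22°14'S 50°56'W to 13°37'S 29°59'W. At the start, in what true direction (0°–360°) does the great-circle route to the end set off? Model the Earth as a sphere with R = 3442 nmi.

70.1°

θ = atan2( sin Δλ·cos φ₂ ,  cos φ₁ sin φ₂ − sin φ₁ cos φ₂ cos Δλ )
  = atan2(+0.3475, +0.1255) = 70.14°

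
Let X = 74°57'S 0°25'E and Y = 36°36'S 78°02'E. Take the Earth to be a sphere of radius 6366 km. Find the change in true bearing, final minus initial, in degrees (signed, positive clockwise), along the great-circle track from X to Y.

-70.3°

At departure: θ₁ = atan2(sin Δλ cos φ₂, cos φ₁ sin φ₂ − sin φ₁ cos φ₂ cos Δλ) = 89.16°
At arrival: θ₂ = atan2(sin Δλ cos φ₁, −cos φ₂ sin φ₁ + sin φ₂ cos φ₁ cos Δλ) = 18.87°
Δθ = θ₂ − θ₁ = -70.3°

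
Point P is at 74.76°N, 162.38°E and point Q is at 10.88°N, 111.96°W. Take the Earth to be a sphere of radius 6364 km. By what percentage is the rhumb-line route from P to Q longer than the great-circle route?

Great circle: σ = 1.3678 rad → d_gc = Rσ = 8704.4 km
Rhumb: Δφ = -1.1149, Δλ = +1.4950, Δψ = -1.8205, q = Δφ/Δψ = 0.6124 → d_rh = R√(Δφ²+q²Δλ²) = 9181.3 km
Excess = (9181.3 − 8704.4) / 8704.4 = 476.9 / 8704.4 = 5.48% ≈ 5.5%

5.5%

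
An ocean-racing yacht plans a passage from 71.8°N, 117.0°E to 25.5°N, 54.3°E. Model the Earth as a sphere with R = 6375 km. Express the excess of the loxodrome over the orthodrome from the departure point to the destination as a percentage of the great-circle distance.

Great circle: σ = 1.0024 rad → d_gc = Rσ = 6390.4 km
Rhumb: Δφ = -0.8081, Δλ = -1.0943, Δψ = -1.3710, q = Δφ/Δψ = 0.5894 → d_rh = R√(Δφ²+q²Δλ²) = 6591.5 km
Excess = (6591.5 − 6390.4) / 6390.4 = 201.1 / 6390.4 = 3.147% ≈ 3.1%

3.1%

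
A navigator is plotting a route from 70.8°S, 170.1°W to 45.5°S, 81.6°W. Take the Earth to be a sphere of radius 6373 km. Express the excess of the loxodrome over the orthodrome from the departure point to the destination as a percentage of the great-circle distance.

Great circle: σ = 0.8236 rad → d_gc = Rσ = 5248.6 km
Rhumb: Δφ = +0.4416, Δλ = +1.5446, Δψ = +0.8833, q = Δφ/Δψ = 0.4999 → d_rh = R√(Δφ²+q²Δλ²) = 5668.9 km
Excess = (5668.9 − 5248.6) / 5248.6 = 420.3 / 5248.6 = 8.01% ≈ 8.0%

8.0%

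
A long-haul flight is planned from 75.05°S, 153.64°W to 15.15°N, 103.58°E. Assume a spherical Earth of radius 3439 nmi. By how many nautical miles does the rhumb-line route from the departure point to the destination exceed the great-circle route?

390 nmi

Great circle: cos σ = sin φ₁ sin φ₂ + cos φ₁ cos φ₂ cos Δλ,  σ = 1.8834 rad → d_gc = 6477.2 nmi
Rhumb line: Δψ = +2.2985, q = Δφ/Δψ = 0.6849, d_rh = R√(Δφ²+q²Δλ²) = 6867.6 nmi
Excess = 6867.6 − 6477.2 = 390.4 ≈ 390 nmi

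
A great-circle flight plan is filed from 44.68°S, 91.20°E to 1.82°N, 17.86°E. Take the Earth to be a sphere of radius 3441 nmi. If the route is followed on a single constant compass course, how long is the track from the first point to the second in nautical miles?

4836 nmi

Δψ = ln[tan(π/4+φ₂/2)/tan(π/4+φ₁/2)] = +0.9053;  Δφ = +0.8116 rad,  Δλ = -1.2800 rad
q = Δφ/Δψ = 0.8965
d = R·√(Δφ² + q²Δλ²) = 3441·1.40554 = 4836 nmi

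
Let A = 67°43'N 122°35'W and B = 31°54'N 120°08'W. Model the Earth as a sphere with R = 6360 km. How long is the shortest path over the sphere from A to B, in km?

3979 km

Haversine: a = sin²(Δφ/2)+cos φ₁ cos φ₂ sin²(Δλ/2) = 0.09470;  σ = 2·atan2(√a,√(1−a))
σ = 35.845° → d = Rσ = 6360·0.62562 = 3979 km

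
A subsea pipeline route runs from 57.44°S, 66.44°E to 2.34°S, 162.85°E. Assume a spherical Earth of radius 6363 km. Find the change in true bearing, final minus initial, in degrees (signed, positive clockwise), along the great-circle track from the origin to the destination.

Initial bearing θ₁ = atan2(sin Δλ cos φ₂, cos φ₁ sin φ₂ − sin φ₁ cos φ₂ cos Δλ) = 96.66°
Final bearing θ₂ = (initial bearing from the destination back to the start) + 180° = 32.34°
Δθ = θ₂ − θ₁ = -64.3°

-64.3°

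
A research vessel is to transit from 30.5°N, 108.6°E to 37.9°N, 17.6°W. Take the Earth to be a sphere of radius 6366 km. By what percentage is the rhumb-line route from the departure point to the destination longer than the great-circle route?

Great circle: σ = 1.6607 rad → d_gc = Rσ = 10572.0 km
Rhumb: Δφ = +0.1292, Δλ = -2.2026, Δψ = +0.1564, q = Δφ/Δψ = 0.8260 → d_rh = R√(Δφ²+q²Δλ²) = 11610.8 km
Excess = (11610.8 − 10572.0) / 10572.0 = 1038.8 / 10572.0 = 9.83% ≈ 9.8%

9.8%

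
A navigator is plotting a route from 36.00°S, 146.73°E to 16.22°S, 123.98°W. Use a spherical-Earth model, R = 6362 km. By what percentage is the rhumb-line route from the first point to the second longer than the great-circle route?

2.5%

Great circle: σ = 1.3961 rad → d_gc = Rσ = 8882.0 km
Rhumb: Δφ = +0.3452, Δλ = +1.5584, Δψ = +0.3873, q = Δφ/Δψ = 0.8913 → d_rh = R√(Δφ²+q²Δλ²) = 9105.8 km
Excess = (9105.8 − 8882.0) / 8882.0 = 223.8 / 8882.0 = 2.52% ≈ 2.5%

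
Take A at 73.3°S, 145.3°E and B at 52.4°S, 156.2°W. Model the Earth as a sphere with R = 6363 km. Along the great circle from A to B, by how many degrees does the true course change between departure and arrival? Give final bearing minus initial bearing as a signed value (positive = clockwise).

-53.7°

At departure: θ₁ = atan2(sin Δλ cos φ₂, cos φ₁ sin φ₂ − sin φ₁ cos φ₂ cos Δλ) = 81.51°
At arrival: θ₂ = atan2(sin Δλ cos φ₁, −cos φ₂ sin φ₁ + sin φ₂ cos φ₁ cos Δλ) = 27.76°
Δθ = θ₂ − θ₁ = -53.7°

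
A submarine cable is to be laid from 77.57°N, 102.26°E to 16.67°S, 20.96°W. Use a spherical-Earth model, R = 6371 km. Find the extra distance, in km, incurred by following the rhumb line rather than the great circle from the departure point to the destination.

1212 km

Great circle: cos σ = sin φ₁ sin φ₂ + cos φ₁ cos φ₂ cos Δλ,  σ = 1.9748 rad → d_gc = 12581.5 km
Rhumb line: Δψ = -2.5125, q = Δφ/Δψ = 0.6547, d_rh = R√(Δφ²+q²Δλ²) = 13793.7 km
Excess = 13793.7 − 12581.5 = 1212.2 ≈ 1212 km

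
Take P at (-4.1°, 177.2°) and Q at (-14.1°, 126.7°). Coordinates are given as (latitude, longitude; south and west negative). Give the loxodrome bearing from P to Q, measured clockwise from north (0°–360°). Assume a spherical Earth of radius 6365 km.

258.6°

Δψ = ln[tan(π/4+φ₂/2)/tan(π/4+φ₁/2)] = -0.1770
Δλ = -0.8814 rad (taken the short way round)
course = atan2(Δλ, Δψ) = 258.65°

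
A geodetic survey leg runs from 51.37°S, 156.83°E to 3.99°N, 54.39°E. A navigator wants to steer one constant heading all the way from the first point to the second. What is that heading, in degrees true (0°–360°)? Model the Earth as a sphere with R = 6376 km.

302.0°

Meridional parts: M(φ₁)=-1.0484, M(φ₂)=+0.0697 → ΔM = +1.1181;  Δλ = -1.7879 rad
tan C = Δλ / ΔM = -1.5990 → C = 302.02°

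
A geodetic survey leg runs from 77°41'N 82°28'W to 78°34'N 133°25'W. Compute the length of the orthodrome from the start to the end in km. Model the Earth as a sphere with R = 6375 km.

Haversine: a = sin²(Δφ/2)+cos φ₁ cos φ₂ sin²(Δλ/2) = 0.00788;  σ = 2·atan2(√a,√(1−a))
σ = 10.187° → d = Rσ = 6375·0.17780 = 1133 km

1133 km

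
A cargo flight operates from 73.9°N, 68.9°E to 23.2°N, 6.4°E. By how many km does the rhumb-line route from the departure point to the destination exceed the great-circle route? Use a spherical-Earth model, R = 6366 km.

Great circle: cos σ = sin φ₁ sin φ₂ + cos φ₁ cos φ₂ cos Δλ,  σ = 1.0516 rad → d_gc = 6694.5 km
Rhumb line: Δψ = -1.5395, q = Δφ/Δψ = 0.5748, d_rh = R√(Δφ²+q²Δλ²) = 6903.9 km
Excess = 6903.9 − 6694.5 = 209.4 ≈ 209 km

209 km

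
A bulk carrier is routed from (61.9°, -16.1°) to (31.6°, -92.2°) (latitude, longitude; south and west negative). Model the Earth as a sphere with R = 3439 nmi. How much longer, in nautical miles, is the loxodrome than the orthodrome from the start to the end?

Great circle: cos σ = sin φ₁ sin φ₂ + cos φ₁ cos φ₂ cos Δλ,  σ = 0.9781 rad → d_gc = 3363.7 nmi
Rhumb line: Δψ = -0.8035, q = Δφ/Δψ = 0.6582, d_rh = R√(Δφ²+q²Δλ²) = 3513.7 nmi
Excess = 3513.7 − 3363.7 = 150.0 ≈ 150 nmi

150 nmi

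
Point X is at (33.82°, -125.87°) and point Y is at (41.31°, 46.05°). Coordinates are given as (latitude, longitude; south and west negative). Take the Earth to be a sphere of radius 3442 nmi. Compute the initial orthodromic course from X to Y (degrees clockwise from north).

N = sin Δλ·cos φ₂ = +0.1056;  D = cos φ₁ sin φ₂ − sin φ₁ cos φ₂ cos Δλ = +0.9624
initial course = atan2(N, D) = 6.26°

6.3°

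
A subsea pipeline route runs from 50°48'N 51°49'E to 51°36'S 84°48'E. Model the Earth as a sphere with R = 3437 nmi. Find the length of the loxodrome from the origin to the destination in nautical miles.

6372 nmi

Rhumb course C = atan2(Δλ, Δψ) with Δψ = ln[tan(π/4+φ₂/2)/tan(π/4+φ₁/2)] = -2.0875, Δλ = +0.5757 → C = 164.58°
d = R·|Δφ| / |cos C| = 3437·1.78722 / 0.96401 = 6372 nmi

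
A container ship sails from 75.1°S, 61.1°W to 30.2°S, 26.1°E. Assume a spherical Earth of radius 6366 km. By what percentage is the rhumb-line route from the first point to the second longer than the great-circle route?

6.9%

Great circle: σ = 1.0507 rad → d_gc = Rσ = 6688.8 km
Rhumb: Δφ = +0.7837, Δλ = +1.5219, Δψ = +1.4810, q = Δφ/Δψ = 0.5291 → d_rh = R√(Δφ²+q²Δλ²) = 7153.2 km
Excess = (7153.2 − 6688.8) / 6688.8 = 464.4 / 6688.8 = 6.94% ≈ 6.9%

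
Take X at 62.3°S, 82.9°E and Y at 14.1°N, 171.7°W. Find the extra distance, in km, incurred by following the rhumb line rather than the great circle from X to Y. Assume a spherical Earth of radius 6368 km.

Great circle: cos σ = sin φ₁ sin φ₂ + cos φ₁ cos φ₂ cos Δλ,  σ = 1.9128 rad → d_gc = 12181.0 km
Rhumb line: Δψ = +1.6488, q = Δφ/Δψ = 0.8087, d_rh = R√(Δφ²+q²Δλ²) = 12722.2 km
Excess = 12722.2 − 12181.0 = 541.2 ≈ 541 km

541 km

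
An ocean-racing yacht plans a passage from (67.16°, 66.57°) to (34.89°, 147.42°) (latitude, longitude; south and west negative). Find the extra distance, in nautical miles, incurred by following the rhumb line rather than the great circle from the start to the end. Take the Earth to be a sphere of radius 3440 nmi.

Great circle: cos σ = sin φ₁ sin φ₂ + cos φ₁ cos φ₂ cos Δλ,  σ = 0.9548 rad → d_gc = 3284.5 nmi
Rhumb line: Δψ = -0.9490, q = Δφ/Δψ = 0.5935, d_rh = R√(Δφ²+q²Δλ²) = 3471.8 nmi
Excess = 3471.8 − 3284.5 = 187.3 ≈ 187 nmi

187 nmi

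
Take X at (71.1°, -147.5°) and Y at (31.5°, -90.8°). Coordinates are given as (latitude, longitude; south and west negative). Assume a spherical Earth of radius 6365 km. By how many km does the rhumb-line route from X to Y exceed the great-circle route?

Great circle: cos σ = sin φ₁ sin φ₂ + cos φ₁ cos φ₂ cos Δλ,  σ = 0.8685 rad → d_gc = 5528.1 km
Rhumb line: Δψ = -1.2133, q = Δφ/Δψ = 0.5696, d_rh = R√(Δφ²+q²Δλ²) = 5676.9 km
Excess = 5676.9 − 5528.1 = 148.8 ≈ 149 km

149 km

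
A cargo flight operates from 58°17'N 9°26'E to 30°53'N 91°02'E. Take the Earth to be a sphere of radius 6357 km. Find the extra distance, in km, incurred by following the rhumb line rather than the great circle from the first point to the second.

323 km

Great circle: cos σ = sin φ₁ sin φ₂ + cos φ₁ cos φ₂ cos Δλ,  σ = 1.0443 rad → d_gc = 6638.3 km
Rhumb line: Δψ = -0.6913, q = Δφ/Δψ = 0.6917, d_rh = R√(Δφ²+q²Δλ²) = 6961.5 km
Excess = 6961.5 − 6638.3 = 323.2 ≈ 323 km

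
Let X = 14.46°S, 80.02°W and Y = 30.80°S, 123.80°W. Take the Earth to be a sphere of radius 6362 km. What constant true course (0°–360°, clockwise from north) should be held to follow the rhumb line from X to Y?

247.9°

Δψ = ln[tan(π/4+φ₂/2)/tan(π/4+φ₁/2)] = -0.3104
Δλ = -0.7641 rad (taken the short way round)
course = atan2(Δλ, Δψ) = 247.89°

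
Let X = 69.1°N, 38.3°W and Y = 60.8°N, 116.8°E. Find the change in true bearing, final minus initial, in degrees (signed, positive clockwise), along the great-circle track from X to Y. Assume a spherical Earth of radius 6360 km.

+152.7°

At departure: θ₁ = atan2(sin Δλ cos φ₂, cos φ₁ sin φ₂ − sin φ₁ cos φ₂ cos Δλ) = 15.82°
At arrival: θ₂ = atan2(sin Δλ cos φ₁, −cos φ₂ sin φ₁ + sin φ₂ cos φ₁ cos Δλ) = 168.50°
Δθ = θ₂ − θ₁ = +152.7°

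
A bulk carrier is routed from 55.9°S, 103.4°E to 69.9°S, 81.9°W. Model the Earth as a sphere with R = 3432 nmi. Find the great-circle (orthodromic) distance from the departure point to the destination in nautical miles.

cos σ = sin φ₁ sin φ₂ + cos φ₁ cos φ₂ cos Δλ
      = sin(-55.90°)sin(-69.90°) + cos(-55.90°)cos(-69.90°)cos(174.70°) = 0.5858
σ = 54.142° → d = Rσ = 3432·0.94495 = 3243 nmi

3243 nmi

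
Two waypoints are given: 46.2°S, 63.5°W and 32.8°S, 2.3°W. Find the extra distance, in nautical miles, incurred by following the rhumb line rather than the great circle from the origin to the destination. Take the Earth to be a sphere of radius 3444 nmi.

Great circle: cos σ = sin φ₁ sin φ₂ + cos φ₁ cos φ₂ cos Δλ,  σ = 0.8349 rad → d_gc = 2875.3 nmi
Rhumb line: Δψ = +0.3047, q = Δφ/Δψ = 0.7675, d_rh = R√(Δφ²+q²Δλ²) = 2935.9 nmi
Excess = 2935.9 − 2875.3 = 60.6 ≈ 61 nmi

61 nmi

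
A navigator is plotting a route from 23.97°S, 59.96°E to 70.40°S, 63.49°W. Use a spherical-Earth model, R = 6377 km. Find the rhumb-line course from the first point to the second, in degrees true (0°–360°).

238.4°

Meridional parts: M(φ₁)=-0.4311, M(φ₂)=-1.7560 → ΔM = -1.3249;  Δλ = -2.1546 rad
tan C = Δλ / ΔM = +1.6262 → C = 238.41°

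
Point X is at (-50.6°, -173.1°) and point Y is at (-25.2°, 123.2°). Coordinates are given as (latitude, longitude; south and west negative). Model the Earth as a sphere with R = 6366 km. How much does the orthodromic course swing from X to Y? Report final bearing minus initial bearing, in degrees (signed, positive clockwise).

+42.7°

At departure: θ₁ = atan2(sin Δλ cos φ₂, cos φ₁ sin φ₂ − sin φ₁ cos φ₂ cos Δλ) = 272.79°
At arrival: θ₂ = atan2(sin Δλ cos φ₁, −cos φ₂ sin φ₁ + sin φ₂ cos φ₁ cos Δλ) = 315.52°
Δθ = θ₂ − θ₁ = +42.7°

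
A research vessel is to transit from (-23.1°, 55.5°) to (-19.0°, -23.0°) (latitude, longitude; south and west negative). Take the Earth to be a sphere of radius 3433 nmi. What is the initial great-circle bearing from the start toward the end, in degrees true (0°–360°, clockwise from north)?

θ = atan2( sin Δλ·cos φ₂ ,  cos φ₁ sin φ₂ − sin φ₁ cos φ₂ cos Δλ )
  = atan2(-0.9265, -0.2255) = 256.32°

256.3°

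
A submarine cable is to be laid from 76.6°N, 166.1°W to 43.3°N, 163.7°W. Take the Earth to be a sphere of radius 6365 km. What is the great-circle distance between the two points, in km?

3701 km

cos σ = sin φ₁ sin φ₂ + cos φ₁ cos φ₂ cos Δλ
      = sin(76.60°)sin(43.30°) + cos(76.60°)cos(43.30°)cos(2.40°) = 0.8357
σ = 33.315° → d = Rσ = 6365·0.58146 = 3701 km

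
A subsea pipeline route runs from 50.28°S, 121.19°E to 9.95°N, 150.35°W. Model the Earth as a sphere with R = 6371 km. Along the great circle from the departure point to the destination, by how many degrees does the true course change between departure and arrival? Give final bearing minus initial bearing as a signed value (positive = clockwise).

-42.4°

Initial bearing θ₁ = atan2(sin Δλ cos φ₂, cos φ₁ sin φ₂ − sin φ₁ cos φ₂ cos Δλ) = 82.43°
Final bearing θ₂ = (initial bearing from the destination back to the start) + 180° = 40.03°
Δθ = θ₂ − θ₁ = -42.4°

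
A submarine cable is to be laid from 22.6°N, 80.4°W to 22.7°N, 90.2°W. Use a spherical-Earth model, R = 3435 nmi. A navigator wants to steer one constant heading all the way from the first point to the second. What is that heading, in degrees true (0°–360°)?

270.6°

Meridional parts: M(φ₁)=+0.4051, M(φ₂)=+0.4070 → ΔM = +0.0019;  Δλ = -0.1710 rad
tan C = Δλ / ΔM = -90.4417 → C = 270.63°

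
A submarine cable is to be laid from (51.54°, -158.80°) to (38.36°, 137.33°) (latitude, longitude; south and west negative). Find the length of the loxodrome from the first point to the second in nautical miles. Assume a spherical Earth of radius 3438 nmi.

2808 nmi

Δψ = ln[tan(π/4+φ₂/2)/tan(π/4+φ₁/2)] = -0.3272;  Δφ = -0.2300 rad,  Δλ = -1.1147 rad
q = Δφ/Δψ = 0.7030
d = R·√(Δφ² + q²Δλ²) = 3438·0.81675 = 2808 nmi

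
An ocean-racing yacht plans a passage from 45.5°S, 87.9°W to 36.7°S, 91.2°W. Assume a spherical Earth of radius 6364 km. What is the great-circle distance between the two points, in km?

1015 km

Haversine: a = sin²(Δφ/2)+cos φ₁ cos φ₂ sin²(Δλ/2) = 0.00635;  σ = 2·atan2(√a,√(1−a))
σ = 9.142° → d = Rσ = 6364·0.15956 = 1015 km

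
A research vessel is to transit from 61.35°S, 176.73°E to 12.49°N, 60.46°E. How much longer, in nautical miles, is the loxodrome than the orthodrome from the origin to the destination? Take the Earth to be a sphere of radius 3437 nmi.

Great circle: cos σ = sin φ₁ sin φ₂ + cos φ₁ cos φ₂ cos Δλ,  σ = 1.9790 rad → d_gc = 6801.88 nmi
Rhumb line: Δψ = +1.5848, q = Δφ/Δψ = 0.8132, d_rh = R√(Δφ²+q²Δλ²) = 7196.42 nmi
Excess = 7196.42 − 6801.88 = 394.54 ≈ 395 nmi

395 nmi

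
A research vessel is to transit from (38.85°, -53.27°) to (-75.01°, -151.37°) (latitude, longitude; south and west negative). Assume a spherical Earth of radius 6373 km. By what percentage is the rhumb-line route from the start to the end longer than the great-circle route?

3.5%

Great circle: σ = 2.2579 rad → d_gc = Rσ = 14389.8 km
Rhumb: Δφ = -1.9872, Δλ = -1.7122, Δψ = -2.7652, q = Δφ/Δψ = 0.7187 → d_rh = R√(Δφ²+q²Δλ²) = 14895.8 km
Excess = (14895.8 − 14389.8) / 14389.8 = 506.0 / 14389.8 = 3.52% ≈ 3.5%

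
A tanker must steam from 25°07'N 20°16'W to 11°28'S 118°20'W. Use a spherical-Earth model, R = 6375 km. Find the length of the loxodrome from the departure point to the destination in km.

Rhumb course C = atan2(Δλ, Δψ) with Δψ = ln[tan(π/4+φ₂/2)/tan(π/4+φ₁/2)] = -0.6546, Δλ = -1.7116 → C = 249.07°
d = R·|Δφ| / |cos C| = 6375·0.63850 / 0.35722 = 11395 km

11395 km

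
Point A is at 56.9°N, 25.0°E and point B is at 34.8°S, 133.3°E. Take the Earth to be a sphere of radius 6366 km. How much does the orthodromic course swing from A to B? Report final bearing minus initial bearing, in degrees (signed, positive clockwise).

Initial bearing θ₁ = atan2(sin Δλ cos φ₂, cos φ₁ sin φ₂ − sin φ₁ cos φ₂ cos Δλ) = 97.00°
Final bearing θ₂ = (initial bearing from the destination back to the start) + 180° = 138.69°
Δθ = θ₂ − θ₁ = +41.7°

+41.7°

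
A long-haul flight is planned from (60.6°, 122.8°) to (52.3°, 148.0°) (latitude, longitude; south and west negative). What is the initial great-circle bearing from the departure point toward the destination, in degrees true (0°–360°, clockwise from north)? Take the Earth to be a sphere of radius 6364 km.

109.8°

θ = atan2( sin Δλ·cos φ₂ ,  cos φ₁ sin φ₂ − sin φ₁ cos φ₂ cos Δλ )
  = atan2(+0.2604, -0.0937) = 109.78°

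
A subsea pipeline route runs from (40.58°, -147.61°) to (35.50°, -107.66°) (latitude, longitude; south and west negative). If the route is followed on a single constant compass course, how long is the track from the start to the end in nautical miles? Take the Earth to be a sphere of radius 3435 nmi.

1909 nmi

Rhumb course C = atan2(Δλ, Δψ) with Δψ = ln[tan(π/4+φ₂/2)/tan(π/4+φ₁/2)] = -0.1127, Δλ = +0.6973 → C = 99.18°
d = R·|Δφ| / |cos C| = 3435·0.08866 / 0.15950 = 1909 nmi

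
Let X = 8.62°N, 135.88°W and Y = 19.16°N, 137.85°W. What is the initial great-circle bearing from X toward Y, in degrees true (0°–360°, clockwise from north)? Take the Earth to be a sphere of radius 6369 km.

N = sin Δλ·cos φ₂ = -0.0325;  D = cos φ₁ sin φ₂ − sin φ₁ cos φ₂ cos Δλ = +0.1830
initial course = atan2(N, D) = 349.94°

349.9°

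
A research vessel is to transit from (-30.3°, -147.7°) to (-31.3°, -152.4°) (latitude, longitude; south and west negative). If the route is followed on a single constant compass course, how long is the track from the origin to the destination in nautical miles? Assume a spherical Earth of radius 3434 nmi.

249 nmi

Δψ = ln[tan(π/4+φ₂/2)/tan(π/4+φ₁/2)] = -0.0203;  Δφ = -0.0175 rad,  Δλ = -0.0820 rad
q = Δφ/Δψ = 0.8589
d = R·√(Δφ² + q²Δλ²) = 3434·0.07259 = 249 nmi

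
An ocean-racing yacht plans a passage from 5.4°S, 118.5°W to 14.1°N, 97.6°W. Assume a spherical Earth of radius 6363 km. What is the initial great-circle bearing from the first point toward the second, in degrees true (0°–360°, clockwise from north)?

θ = atan2( sin Δλ·cos φ₂ ,  cos φ₁ sin φ₂ − sin φ₁ cos φ₂ cos Δλ )
  = atan2(+0.3460, +0.3278) = 46.55°

46.5°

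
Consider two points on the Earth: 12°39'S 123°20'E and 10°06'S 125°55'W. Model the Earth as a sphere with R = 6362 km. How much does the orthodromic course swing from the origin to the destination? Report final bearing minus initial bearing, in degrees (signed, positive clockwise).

-31.9°

Initial bearing θ₁ = atan2(sin Δλ cos φ₂, cos φ₁ sin φ₂ − sin φ₁ cos φ₂ cos Δλ) = 105.05°
Final bearing θ₂ = (initial bearing from the destination back to the start) + 180° = 73.16°
Δθ = θ₂ − θ₁ = -31.9°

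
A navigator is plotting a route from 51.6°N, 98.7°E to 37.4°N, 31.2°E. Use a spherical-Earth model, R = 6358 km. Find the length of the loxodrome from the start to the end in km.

Rhumb course C = atan2(Δλ, Δψ) with Δψ = ln[tan(π/4+φ₂/2)/tan(π/4+φ₁/2)] = -0.3501, Δλ = -1.1781 → C = 253.45°
d = R·|Δφ| / |cos C| = 6358·0.24784 / 0.28488 = 5531 km

5531 km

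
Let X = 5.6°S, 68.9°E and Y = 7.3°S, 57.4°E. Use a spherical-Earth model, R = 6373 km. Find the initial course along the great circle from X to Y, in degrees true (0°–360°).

θ = atan2( sin Δλ·cos φ₂ ,  cos φ₁ sin φ₂ − sin φ₁ cos φ₂ cos Δλ )
  = atan2(-0.1978, -0.0316) = 260.92°

260.9°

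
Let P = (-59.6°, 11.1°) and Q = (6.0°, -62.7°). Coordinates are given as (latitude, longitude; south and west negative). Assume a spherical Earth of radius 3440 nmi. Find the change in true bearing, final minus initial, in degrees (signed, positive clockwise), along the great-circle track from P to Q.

+43.9°

Initial bearing θ₁ = atan2(sin Δλ cos φ₂, cos φ₁ sin φ₂ − sin φ₁ cos φ₂ cos Δλ) = 287.01°
Final bearing θ₂ = (initial bearing from the destination back to the start) + 180° = 330.89°
Δθ = θ₂ − θ₁ = +43.9°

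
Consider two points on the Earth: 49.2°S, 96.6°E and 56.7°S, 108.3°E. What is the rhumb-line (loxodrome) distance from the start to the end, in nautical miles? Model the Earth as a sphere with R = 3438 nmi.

617 nmi

Δψ = ln[tan(π/4+φ₂/2)/tan(π/4+φ₁/2)] = -0.2180;  Δφ = -0.1309 rad,  Δλ = +0.2042 rad
q = Δφ/Δψ = 0.6006
d = R·√(Δφ² + q²Δλ²) = 3438·0.17937 = 617 nmi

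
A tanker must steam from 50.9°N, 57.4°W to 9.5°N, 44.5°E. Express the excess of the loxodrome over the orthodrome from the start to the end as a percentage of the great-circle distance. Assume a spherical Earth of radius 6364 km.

Great circle: σ = 1.5710 rad → d_gc = Rσ = 9997.7 km
Rhumb: Δφ = -0.7226, Δλ = +1.7785, Δψ = -0.8688, q = Δφ/Δψ = 0.8317 → d_rh = R√(Δφ²+q²Δλ²) = 10476.6 km
Excess = (10476.6 − 9997.7) / 9997.7 = 478.9 / 9997.7 = 4.79% ≈ 4.8%

4.8%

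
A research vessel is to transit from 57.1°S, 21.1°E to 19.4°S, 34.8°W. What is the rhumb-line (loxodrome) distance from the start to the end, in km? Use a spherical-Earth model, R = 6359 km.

Rhumb course C = atan2(Δλ, Δψ) with Δψ = ln[tan(π/4+φ₂/2)/tan(π/4+φ₁/2)] = +0.8746, Δλ = -0.9756 → C = 311.88°
d = R·|Δφ| / |cos C| = 6359·0.65799 / 0.66751 = 6268 km

6268 km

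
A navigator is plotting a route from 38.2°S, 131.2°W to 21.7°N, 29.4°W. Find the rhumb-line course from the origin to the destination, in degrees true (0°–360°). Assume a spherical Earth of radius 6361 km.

Δψ = ln[tan(π/4+φ₂/2)/tan(π/4+φ₁/2)] = +1.1106
Δλ = +1.7767 rad (taken the short way round)
course = atan2(Δλ, Δψ) = 57.99°

58.0°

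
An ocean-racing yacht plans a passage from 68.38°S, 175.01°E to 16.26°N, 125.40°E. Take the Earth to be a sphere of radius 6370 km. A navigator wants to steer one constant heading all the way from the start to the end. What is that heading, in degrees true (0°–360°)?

Meridional parts: M(φ₁)=-1.6558, M(φ₂)=+0.2877 → ΔM = +1.9435;  Δλ = -0.8659 rad
tan C = Δλ / ΔM = -0.4455 → C = 335.99°

336.0°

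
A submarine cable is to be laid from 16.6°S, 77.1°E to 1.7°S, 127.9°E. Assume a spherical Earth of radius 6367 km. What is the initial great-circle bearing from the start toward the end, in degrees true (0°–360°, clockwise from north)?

N = sin Δλ·cos φ₂ = +0.7746;  D = cos φ₁ sin φ₂ − sin φ₁ cos φ₂ cos Δλ = +0.1521
initial course = atan2(N, D) = 78.89°

78.9°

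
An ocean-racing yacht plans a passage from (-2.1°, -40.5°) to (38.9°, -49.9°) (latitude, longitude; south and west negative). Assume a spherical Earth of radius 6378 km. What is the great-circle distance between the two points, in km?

4665 km

Haversine: a = sin²(Δφ/2)+cos φ₁ cos φ₂ sin²(Δλ/2) = 0.12787;  σ = 2·atan2(√a,√(1−a))
σ = 41.904° → d = Rσ = 6378·0.73136 = 4665 km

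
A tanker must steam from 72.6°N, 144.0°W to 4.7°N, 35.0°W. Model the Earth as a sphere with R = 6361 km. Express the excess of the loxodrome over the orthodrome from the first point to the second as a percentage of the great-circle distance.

8.6%

Great circle: σ = 1.5896 rad → d_gc = Rσ = 10111.7 km
Rhumb: Δφ = -1.1851, Δλ = +1.9024, Δψ = -1.7951, q = Δφ/Δψ = 0.6602 → d_rh = R√(Δφ²+q²Δλ²) = 10984.2 km
Excess = (10984.2 − 10111.7) / 10111.7 = 872.5 / 10111.7 = 8.63% ≈ 8.6%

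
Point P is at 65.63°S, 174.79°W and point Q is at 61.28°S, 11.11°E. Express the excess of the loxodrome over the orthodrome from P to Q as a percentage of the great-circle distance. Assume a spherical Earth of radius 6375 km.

46.7%

Great circle: σ = 0.9253 rad → d_gc = Rσ = 5898.7 km
Rhumb: Δφ = +0.0759, Δλ = -3.0386, Δψ = +0.1703, q = Δφ/Δψ = 0.4459 → d_rh = R√(Δφ²+q²Δλ²) = 8651.8 km
Excess = (8651.8 − 5898.7) / 5898.7 = 2753.1 / 5898.7 = 46.67% ≈ 46.7%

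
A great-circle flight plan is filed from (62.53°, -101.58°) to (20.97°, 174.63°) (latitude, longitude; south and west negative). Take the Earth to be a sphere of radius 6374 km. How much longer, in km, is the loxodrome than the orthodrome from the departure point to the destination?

370 km

Great circle: cos σ = sin φ₁ sin φ₂ + cos φ₁ cos φ₂ cos Δλ,  σ = 1.1981 rad → d_gc = 7636.7 km
Rhumb line: Δψ = -1.0344, q = Δφ/Δψ = 0.7012, d_rh = R√(Δφ²+q²Δλ²) = 8006.3 km
Excess = 8006.3 − 7636.7 = 369.6 ≈ 370 km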